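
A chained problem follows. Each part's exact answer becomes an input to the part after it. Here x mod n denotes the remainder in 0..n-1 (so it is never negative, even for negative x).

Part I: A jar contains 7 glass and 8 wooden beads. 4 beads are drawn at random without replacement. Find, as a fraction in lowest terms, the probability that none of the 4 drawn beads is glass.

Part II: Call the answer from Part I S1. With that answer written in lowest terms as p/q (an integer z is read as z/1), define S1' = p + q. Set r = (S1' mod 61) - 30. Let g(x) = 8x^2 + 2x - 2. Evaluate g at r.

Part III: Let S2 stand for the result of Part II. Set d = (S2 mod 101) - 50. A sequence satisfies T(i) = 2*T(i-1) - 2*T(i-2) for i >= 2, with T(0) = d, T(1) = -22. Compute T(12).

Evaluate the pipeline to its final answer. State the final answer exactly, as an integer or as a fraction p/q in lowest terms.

-1856

Part I: total draws C(15,4) = 1365; favorable C(8,4) = 70; P = 2/39; answer 2/39
Part II: S1 = 2/39; threaded value p + q = 41; r = 11; 8*(11)^2 + 2*(11)^1 - 2 = (968) + (22) + (-2) = 988; answer 988
Part III: S2 = 988; d = 29; T(2) = 2*(-22) - 2*(29) = -102; iterating: T(2)=-102, T(3)=-160, T(4)=-116, T(5)=88, T(6)=408, T(7)=640, T(8)=464, T(9)=-352, T(10)=-1632, T(11)=-2560, T(12)=-1856; answer -1856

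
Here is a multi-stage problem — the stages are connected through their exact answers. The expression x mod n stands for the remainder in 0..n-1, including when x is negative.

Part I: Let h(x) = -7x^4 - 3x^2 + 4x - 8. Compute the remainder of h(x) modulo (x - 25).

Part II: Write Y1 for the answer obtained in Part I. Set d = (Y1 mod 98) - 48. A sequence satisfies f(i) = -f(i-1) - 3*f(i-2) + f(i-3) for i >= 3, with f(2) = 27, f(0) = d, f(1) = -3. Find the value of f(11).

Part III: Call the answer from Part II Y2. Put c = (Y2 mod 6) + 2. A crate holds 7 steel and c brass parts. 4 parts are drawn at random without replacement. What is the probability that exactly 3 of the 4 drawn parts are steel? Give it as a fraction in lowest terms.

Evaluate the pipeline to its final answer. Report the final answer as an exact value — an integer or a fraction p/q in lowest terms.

14/33

Part I: remainder = value at the root: -7*(25)^4 - 3*(25)^2 + 4*(25)^1 - 8 = (-2734375) + (-1875) + (100) + (-8) = -2736158; answer -2736158
Part II: Y1 = -2736158; d = -46; f(3) = -1*(27) - 3*(-3) + 1*(-46) = -64; iterating: f(3)=-64, f(4)=-20, f(5)=239, f(6)=-243, f(7)=-494, f(8)=1462, f(9)=-223, f(10)=-4657, f(11)=6788; answer 6788
Part III: Y2 = 6788; c = 4; total draws C(11,4) = 330; favorable C(7,3)*C(4,1) = 140; P = 14/33; answer 14/33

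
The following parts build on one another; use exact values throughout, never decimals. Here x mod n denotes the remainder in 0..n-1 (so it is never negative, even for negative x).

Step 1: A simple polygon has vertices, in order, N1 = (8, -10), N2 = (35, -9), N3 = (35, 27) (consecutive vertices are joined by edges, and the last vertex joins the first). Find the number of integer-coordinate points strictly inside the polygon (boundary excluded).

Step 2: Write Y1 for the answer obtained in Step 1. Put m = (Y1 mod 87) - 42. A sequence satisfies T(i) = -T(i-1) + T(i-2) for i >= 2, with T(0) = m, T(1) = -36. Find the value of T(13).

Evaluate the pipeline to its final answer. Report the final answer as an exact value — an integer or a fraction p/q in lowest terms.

Step 1: cross terms: (8*-9 - 35*-10)=278, (35*27 - 35*-9)=1260, (35*-10 - 8*27)=-566; twice the area = |972| = 972; area = 486; boundary points = 1 + 36 + 1 = 38; strictly interior points = area - boundary/2 + 1 = 468; answer 468
Step 2: Y1 = 468; m = -9; T(2) = -1*(-36) + 1*(-9) = 27; iterating: T(2)=27, T(3)=-63, T(4)=90, T(5)=-153, T(6)=243, T(7)=-396, T(8)=639, T(9)=-1035, T(10)=1674, T(11)=-2709, T(12)=4383, T(13)=-7092; answer -7092

-7092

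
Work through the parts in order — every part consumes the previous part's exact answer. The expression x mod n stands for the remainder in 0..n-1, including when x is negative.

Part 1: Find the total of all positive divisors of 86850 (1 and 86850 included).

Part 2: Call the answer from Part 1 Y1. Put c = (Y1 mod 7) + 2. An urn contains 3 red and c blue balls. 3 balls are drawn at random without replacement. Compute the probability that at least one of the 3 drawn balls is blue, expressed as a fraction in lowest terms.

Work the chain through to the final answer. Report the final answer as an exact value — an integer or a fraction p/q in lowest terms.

83/84

Part 1: 86850 = 2 * 3^2 * 5^2 * 193; sigma = (1 + 2) * (1 + 3 + 9) * (1 + 5 + 25) * (1 + 193) = 3 * 13 * 31 * 194 = 234546; answer 234546
Part 2: Y1 = 234546; c = 6; total draws C(9,3) = 84; complement C(3,3) = 1; favorable 84 - 1 = 83; P = 83/84; answer 83/84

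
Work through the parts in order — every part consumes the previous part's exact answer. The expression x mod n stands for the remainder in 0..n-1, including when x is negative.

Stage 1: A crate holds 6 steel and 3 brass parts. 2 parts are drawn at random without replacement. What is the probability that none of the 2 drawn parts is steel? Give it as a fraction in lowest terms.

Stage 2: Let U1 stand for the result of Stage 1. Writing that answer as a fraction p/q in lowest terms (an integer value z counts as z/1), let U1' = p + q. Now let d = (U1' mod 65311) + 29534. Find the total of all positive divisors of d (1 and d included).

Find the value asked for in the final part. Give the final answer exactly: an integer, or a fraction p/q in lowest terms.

Stage 1: total draws C(9,2) = 36; favorable C(3,2) = 3; P = 1/12; answer 1/12
Stage 2: U1 = 1/12; threaded value p + q = 13; d = 29547; 29547 = 3^2 * 7^2 * 67; sigma = (1 + 3 + 9) * (1 + 7 + 49) * (1 + 67) = 13 * 57 * 68 = 50388; answer 50388

50388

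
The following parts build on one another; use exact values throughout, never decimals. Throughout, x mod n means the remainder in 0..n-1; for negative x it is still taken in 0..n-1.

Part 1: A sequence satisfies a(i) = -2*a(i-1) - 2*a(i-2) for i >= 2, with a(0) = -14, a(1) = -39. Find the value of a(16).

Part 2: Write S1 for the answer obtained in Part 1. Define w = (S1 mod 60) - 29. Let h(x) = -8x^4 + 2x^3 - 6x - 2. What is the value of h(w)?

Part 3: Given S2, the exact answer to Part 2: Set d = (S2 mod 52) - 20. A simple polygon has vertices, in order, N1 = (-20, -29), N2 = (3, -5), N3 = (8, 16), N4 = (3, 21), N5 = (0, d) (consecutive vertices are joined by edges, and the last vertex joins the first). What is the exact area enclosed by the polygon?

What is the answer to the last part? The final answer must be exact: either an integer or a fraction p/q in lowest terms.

Part 1: a(2) = -2*(-39) - 2*(-14) = 106; iterating: a(2)=106, a(3)=-134, a(4)=56, a(5)=156, a(6)=-424, a(7)=536, a(8)=-224, a(9)=-624, a(10)=1696, a(11)=-2144, a(12)=896, a(13)=2496, a(14)=-6784, a(15)=8576, a(16)=-3584; answer -3584
Part 2: S1 = -3584; w = -13; -8*(-13)^4 + 2*(-13)^3 - 6*(-13)^1 - 2 = (-228488) + (-4394) + (78) + (-2) = -232806; answer -232806
Part 3: S2 = -232806; d = 30; cross terms: (-20*-5 - 3*-29)=187, (3*16 - 8*-5)=88, (8*21 - 3*16)=120, (3*30 - 0*21)=90, (0*-29 - -20*30)=600; twice the area = |1085| = 1085; area = 1085/2; answer 1085/2

1085/2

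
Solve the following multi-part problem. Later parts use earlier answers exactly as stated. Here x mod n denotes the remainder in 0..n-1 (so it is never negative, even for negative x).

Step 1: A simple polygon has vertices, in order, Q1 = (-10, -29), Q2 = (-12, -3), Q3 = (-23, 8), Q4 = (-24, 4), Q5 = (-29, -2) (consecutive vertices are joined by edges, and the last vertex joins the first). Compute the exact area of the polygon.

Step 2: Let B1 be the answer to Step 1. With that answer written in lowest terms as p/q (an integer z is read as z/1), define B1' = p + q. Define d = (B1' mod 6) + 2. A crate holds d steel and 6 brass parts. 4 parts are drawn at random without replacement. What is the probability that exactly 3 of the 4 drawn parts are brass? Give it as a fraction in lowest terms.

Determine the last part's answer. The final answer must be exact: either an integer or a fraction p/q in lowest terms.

Step 1: cross terms: (-10*-3 - -12*-29)=-318, (-12*8 - -23*-3)=-165, (-23*4 - -24*8)=100, (-24*-2 - -29*4)=164, (-29*-29 - -10*-2)=821; twice the area = |602| = 602; area = 301; answer 301
Step 2: B1 = 301; threaded value p + q = 302; d = 4; total draws C(10,4) = 210; favorable C(6,3)*C(4,1) = 80; P = 8/21; answer 8/21

8/21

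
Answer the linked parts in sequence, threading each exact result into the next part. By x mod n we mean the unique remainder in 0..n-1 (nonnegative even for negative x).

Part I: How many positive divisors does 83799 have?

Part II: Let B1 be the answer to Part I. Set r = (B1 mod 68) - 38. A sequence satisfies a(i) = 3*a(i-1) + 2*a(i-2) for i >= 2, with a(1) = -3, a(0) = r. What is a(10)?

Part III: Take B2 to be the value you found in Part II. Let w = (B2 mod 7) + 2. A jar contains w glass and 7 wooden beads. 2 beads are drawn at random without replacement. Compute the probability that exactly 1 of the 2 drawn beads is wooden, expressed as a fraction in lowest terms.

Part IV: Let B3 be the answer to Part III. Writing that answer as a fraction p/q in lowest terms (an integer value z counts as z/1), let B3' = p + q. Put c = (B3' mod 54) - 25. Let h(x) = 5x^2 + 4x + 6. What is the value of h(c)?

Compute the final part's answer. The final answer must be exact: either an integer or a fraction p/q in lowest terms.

Part I: 83799 = 3^2 * 9311; number of divisors = (2+1) * (1+1) = 6; answer 6
Part II: B1 = 6; r = -32; a(2) = 3*(-3) + 2*(-32) = -73; iterating: a(2)=-73, a(3)=-225, a(4)=-821, a(5)=-2913, a(6)=-10381, a(7)=-36969, a(8)=-131669, a(9)=-468945, a(10)=-1670173; answer -1670173
Part III: B2 = -1670173; w = 8; total draws C(15,2) = 105; favorable C(7,1)*C(8,1) = 56; P = 8/15; answer 8/15
Part IV: B3 = 8/15; threaded value p + q = 23; c = -2; 5*(-2)^2 + 4*(-2)^1 + 6 = (20) + (-8) + (6) = 18; answer 18

18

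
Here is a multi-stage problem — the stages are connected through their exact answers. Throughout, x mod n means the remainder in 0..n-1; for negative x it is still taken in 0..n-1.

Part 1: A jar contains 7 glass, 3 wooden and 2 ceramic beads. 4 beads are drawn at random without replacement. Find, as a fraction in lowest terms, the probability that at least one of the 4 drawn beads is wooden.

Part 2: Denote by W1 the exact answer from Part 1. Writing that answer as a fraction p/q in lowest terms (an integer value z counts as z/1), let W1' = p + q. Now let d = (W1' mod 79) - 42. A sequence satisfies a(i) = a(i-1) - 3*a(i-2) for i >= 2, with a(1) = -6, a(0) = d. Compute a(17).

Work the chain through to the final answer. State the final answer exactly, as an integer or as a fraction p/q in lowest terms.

285819

Part 1: total draws C(12,4) = 495; complement C(9,4) = 126; favorable 495 - 126 = 369; P = 41/55; answer 41/55
Part 2: W1 = 41/55; threaded value p + q = 96; d = -25; a(2) = 1*(-6) - 3*(-25) = 69; iterating: a(2)=69, a(3)=87, a(4)=-120, a(5)=-381, a(6)=-21, a(7)=1122, a(8)=1185, a(9)=-2181, a(10)=-5736, a(11)=807, a(12)=18015, a(13)=15594, a(14)=-38451, a(15)=-85233, a(16)=30120, a(17)=285819; answer 285819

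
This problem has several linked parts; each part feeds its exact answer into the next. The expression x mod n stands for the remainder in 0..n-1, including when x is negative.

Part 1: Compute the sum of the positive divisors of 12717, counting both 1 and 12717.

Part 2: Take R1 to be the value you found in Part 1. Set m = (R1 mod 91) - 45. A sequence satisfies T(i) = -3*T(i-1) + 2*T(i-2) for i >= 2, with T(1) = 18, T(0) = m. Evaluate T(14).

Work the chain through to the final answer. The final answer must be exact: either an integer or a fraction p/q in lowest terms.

Part 1: 12717 = 3^4 * 157; sigma = (1 + 3 + 9 + 27 + 81) * (1 + 157) = 121 * 158 = 19118; answer 19118
Part 2: R1 = 19118; m = -37; T(2) = -3*(18) + 2*(-37) = -128; iterating: T(2)=-128, T(3)=420, T(4)=-1516, T(5)=5388, T(6)=-19196, T(7)=68364, T(8)=-243484, T(9)=867180, T(10)=-3088508, T(11)=10999884, T(12)=-39176668, T(13)=139529772, T(14)=-496942652; answer -496942652

-496942652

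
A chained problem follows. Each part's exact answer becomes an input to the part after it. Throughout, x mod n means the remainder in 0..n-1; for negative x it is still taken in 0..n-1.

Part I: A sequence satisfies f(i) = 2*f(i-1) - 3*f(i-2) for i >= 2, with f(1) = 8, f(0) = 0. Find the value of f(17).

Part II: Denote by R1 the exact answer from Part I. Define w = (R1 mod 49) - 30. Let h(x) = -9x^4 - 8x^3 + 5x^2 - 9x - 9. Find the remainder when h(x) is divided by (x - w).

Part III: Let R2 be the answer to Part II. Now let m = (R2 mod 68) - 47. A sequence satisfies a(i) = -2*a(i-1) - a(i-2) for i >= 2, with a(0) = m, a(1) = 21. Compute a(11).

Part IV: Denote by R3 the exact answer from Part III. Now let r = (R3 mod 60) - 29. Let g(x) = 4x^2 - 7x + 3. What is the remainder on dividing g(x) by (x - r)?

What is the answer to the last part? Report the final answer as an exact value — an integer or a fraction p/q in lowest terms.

Part I: f(2) = 2*(8) - 3*(0) = 16; iterating: f(2)=16, f(3)=8, f(4)=-32, f(5)=-88, f(6)=-80, f(7)=104, f(8)=448, f(9)=584, f(10)=-176, f(11)=-2104, f(12)=-3680, f(13)=-1048, f(14)=8944, f(15)=21032, f(16)=15232, f(17)=-32632; answer -32632
Part II: R1 = -32632; w = -28; remainder = value at the root: -9*(-28)^4 - 8*(-28)^3 + 5*(-28)^2 - 9*(-28)^1 - 9 = (-5531904) + (175616) + (3920) + (252) + (-9) = -5352125; answer -5352125
Part III: R2 = -5352125; m = -28; a(2) = -2*(21) - 1*(-28) = -14; iterating: a(2)=-14, a(3)=7, a(4)=0, a(5)=-7, a(6)=14, a(7)=-21, a(8)=28, a(9)=-35, a(10)=42, a(11)=-49; answer -49
Part IV: R3 = -49; r = -18; remainder = value at the root: 4*(-18)^2 - 7*(-18)^1 + 3 = (1296) + (126) + (3) = 1425; answer 1425

1425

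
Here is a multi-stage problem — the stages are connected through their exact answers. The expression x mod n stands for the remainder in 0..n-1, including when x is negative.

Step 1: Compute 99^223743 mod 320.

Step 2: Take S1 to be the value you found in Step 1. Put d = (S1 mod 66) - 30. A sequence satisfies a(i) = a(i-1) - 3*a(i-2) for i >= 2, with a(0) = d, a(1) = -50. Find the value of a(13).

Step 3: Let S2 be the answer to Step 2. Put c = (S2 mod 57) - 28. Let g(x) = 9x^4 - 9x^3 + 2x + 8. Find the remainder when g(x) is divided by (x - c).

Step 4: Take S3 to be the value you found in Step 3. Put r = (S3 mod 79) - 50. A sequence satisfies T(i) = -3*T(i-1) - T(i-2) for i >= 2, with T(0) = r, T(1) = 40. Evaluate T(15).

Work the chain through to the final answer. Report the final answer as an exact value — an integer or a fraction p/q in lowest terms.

34552844

Step 1: squarings mod 320: 99^1=99, 99^2=201, 99^4=81, 99^8=161, 99^16=1, 99^32=1, 99^64=1, 99^128=1, 99^256=1, 99^512=1, 99^1024=1, 99^2048=1, 99^4096=1, 99^8192=1, 99^16384=1, 99^32768=1, 99^65536=1, 99^131072=1; 99^223743 = 99^1 * 99^2 * 99^4 * 99^8 * 99^16 * 99^32 * 99^64 * 99^128 * 99^256 * 99^2048 * 99^8192 * 99^16384 * 99^65536 * 99^131072 = 139 (mod 320); answer 139
Step 2: S1 = 139; d = -23; a(2) = 1*(-50) - 3*(-23) = 19; iterating: a(2)=19, a(3)=169, a(4)=112, a(5)=-395, a(6)=-731, a(7)=454, a(8)=2647, a(9)=1285, a(10)=-6656, a(11)=-10511, a(12)=9457, a(13)=40990; answer 40990
Step 3: S2 = 40990; c = -21; remainder = value at the root: 9*(-21)^4 - 9*(-21)^3 + 2*(-21)^1 + 8 = (1750329) + (83349) + (-42) + (8) = 1833644; answer 1833644
Step 4: S3 = 1833644; r = 4; T(2) = -3*(40) - 1*(4) = -124; iterating: T(2)=-124, T(3)=332, T(4)=-872, T(5)=2284, T(6)=-5980, T(7)=15656, T(8)=-40988, T(9)=107308, T(10)=-280936, T(11)=735500, T(12)=-1925564, T(13)=5041192, T(14)=-13198012, T(15)=34552844; answer 34552844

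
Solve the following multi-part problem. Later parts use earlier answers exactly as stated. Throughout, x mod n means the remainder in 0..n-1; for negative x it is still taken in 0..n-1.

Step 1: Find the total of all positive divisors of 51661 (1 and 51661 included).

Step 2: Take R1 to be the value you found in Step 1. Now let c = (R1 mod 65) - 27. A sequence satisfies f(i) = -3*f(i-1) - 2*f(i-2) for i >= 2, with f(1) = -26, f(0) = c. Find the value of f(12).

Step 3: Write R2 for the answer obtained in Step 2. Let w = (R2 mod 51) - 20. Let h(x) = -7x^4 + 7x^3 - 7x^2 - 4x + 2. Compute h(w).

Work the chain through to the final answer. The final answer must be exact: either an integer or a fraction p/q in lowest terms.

-63738

Step 1: 51661 = 19 * 2719; sigma = (1 + 19) * (1 + 2719) = 20 * 2720 = 54400; answer 54400
Step 2: R1 = 54400; c = 33; f(2) = -3*(-26) - 2*(33) = 12; iterating: f(2)=12, f(3)=16, f(4)=-72, f(5)=184, f(6)=-408, f(7)=856, f(8)=-1752, f(9)=3544, f(10)=-7128, f(11)=14296, f(12)=-28632; answer -28632
Step 3: R2 = -28632; w = 10; -7*(10)^4 + 7*(10)^3 - 7*(10)^2 - 4*(10)^1 + 2 = (-70000) + (7000) + (-700) + (-40) + (2) = -63738; answer -63738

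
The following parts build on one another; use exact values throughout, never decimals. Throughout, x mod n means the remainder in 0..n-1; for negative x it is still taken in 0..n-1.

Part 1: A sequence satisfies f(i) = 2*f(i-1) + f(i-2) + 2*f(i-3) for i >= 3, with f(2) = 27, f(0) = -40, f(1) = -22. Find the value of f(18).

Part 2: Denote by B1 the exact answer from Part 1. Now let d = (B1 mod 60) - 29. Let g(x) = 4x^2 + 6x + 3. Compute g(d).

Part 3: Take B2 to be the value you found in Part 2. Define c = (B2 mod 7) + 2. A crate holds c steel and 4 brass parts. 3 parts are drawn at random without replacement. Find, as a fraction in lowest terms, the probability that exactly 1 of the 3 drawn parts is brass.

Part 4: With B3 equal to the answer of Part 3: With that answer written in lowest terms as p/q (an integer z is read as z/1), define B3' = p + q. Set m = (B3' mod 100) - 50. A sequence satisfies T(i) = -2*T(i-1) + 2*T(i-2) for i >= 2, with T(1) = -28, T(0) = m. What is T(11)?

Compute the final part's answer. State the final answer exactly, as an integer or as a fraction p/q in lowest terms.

Part 1: f(3) = 2*(27) + 1*(-22) + 2*(-40) = -48; iterating: f(3)=-48, f(4)=-113, f(5)=-220, f(6)=-649, f(7)=-1744, f(8)=-4577, f(9)=-12196, f(10)=-32457, f(11)=-86264, f(12)=-229377, f(13)=-609932, f(14)=-1621769, f(15)=-4312224, f(16)=-11466081, f(17)=-30487924, f(18)=-81066377; answer -81066377
Part 2: B1 = -81066377; d = 14; 4*(14)^2 + 6*(14)^1 + 3 = (784) + (84) + (3) = 871; answer 871
Part 3: B2 = 871; c = 5; total draws C(9,3) = 84; favorable C(4,1)*C(5,2) = 40; P = 10/21; answer 10/21
Part 4: B3 = 10/21; threaded value p + q = 31; m = -19; T(2) = -2*(-28) + 2*(-19) = 18; iterating: T(2)=18, T(3)=-92, T(4)=220, T(5)=-624, T(6)=1688, T(7)=-4624, T(8)=12624, T(9)=-34496, T(10)=94240, T(11)=-257472; answer -257472

-257472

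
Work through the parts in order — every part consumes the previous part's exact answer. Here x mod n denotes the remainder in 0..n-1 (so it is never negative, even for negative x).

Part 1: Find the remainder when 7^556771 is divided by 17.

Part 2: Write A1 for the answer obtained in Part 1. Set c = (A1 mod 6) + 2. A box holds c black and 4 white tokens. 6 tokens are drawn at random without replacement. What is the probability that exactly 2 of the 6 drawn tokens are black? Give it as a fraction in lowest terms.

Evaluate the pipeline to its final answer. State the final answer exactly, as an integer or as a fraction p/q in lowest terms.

5/42

Part 1: squarings mod 17: 7^1=7, 7^2=15, 7^4=4, 7^8=16, 7^16=1, 7^32=1, 7^64=1, 7^128=1, 7^256=1, 7^512=1, 7^1024=1, 7^2048=1, 7^4096=1, 7^8192=1, 7^16384=1, 7^32768=1, 7^65536=1, 7^131072=1, 7^262144=1, 7^524288=1; 7^556771 = 7^1 * 7^2 * 7^32 * 7^64 * 7^128 * 7^512 * 7^1024 * 7^2048 * 7^4096 * 7^8192 * 7^16384 * 7^524288 = 3 (mod 17); answer 3
Part 2: A1 = 3; c = 5; total draws C(9,6) = 84; favorable C(5,2)*C(4,4) = 10; P = 5/42; answer 5/42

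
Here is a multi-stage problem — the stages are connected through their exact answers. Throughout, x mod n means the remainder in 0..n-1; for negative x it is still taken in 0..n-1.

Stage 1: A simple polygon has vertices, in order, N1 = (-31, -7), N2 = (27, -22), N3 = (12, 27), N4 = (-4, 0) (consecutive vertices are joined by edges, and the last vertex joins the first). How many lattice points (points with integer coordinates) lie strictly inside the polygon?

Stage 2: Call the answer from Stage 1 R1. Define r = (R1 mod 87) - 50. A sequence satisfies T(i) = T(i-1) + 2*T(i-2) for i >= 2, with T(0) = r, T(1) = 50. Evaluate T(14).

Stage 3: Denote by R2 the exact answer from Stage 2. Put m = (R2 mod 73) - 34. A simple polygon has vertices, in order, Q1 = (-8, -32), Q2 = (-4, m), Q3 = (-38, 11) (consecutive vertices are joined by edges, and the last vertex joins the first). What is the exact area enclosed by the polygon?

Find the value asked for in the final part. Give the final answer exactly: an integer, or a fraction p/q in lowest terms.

Stage 1: cross terms: (-31*-22 - 27*-7)=871, (27*27 - 12*-22)=993, (12*0 - -4*27)=108, (-4*-7 - -31*0)=28; twice the area = |2000| = 2000; area = 1000; boundary points = 1 + 1 + 1 + 1 = 4; strictly interior points = area - boundary/2 + 1 = 999; answer 999
Stage 2: R1 = 999; r = -8; T(2) = 1*(50) + 2*(-8) = 34; iterating: T(2)=34, T(3)=134, T(4)=202, T(5)=470, T(6)=874, T(7)=1814, T(8)=3562, T(9)=7190, T(10)=14314, T(11)=28694, T(12)=57322, T(13)=114710, T(14)=229354; answer 229354
Stage 3: R2 = 229354; m = 27; cross terms: (-8*27 - -4*-32)=-344, (-4*11 - -38*27)=982, (-38*-32 - -8*11)=1304; twice the area = |1942| = 1942; area = 971; answer 971

971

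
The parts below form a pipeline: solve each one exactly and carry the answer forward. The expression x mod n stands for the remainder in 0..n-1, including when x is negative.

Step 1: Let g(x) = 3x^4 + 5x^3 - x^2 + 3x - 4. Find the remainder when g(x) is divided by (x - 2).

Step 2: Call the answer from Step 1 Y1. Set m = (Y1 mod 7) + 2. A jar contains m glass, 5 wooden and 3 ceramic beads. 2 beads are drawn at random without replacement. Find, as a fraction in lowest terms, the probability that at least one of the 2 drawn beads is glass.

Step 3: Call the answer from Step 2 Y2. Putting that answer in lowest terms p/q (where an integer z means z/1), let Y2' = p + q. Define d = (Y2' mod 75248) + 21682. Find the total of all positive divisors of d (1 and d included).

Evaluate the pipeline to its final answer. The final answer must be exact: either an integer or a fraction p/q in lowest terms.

Step 1: remainder = value at the root: 3*(2)^4 + 5*(2)^3 - 1*(2)^2 + 3*(2)^1 - 4 = (48) + (40) + (-4) + (6) + (-4) = 86; answer 86
Step 2: Y1 = 86; m = 4; total draws C(12,2) = 66; complement C(8,2) = 28; favorable 66 - 28 = 38; P = 19/33; answer 19/33
Step 3: Y2 = 19/33; threaded value p + q = 52; d = 21734; 21734 = 2 * 10867; sigma = (1 + 2) * (1 + 10867) = 3 * 10868 = 32604; answer 32604

32604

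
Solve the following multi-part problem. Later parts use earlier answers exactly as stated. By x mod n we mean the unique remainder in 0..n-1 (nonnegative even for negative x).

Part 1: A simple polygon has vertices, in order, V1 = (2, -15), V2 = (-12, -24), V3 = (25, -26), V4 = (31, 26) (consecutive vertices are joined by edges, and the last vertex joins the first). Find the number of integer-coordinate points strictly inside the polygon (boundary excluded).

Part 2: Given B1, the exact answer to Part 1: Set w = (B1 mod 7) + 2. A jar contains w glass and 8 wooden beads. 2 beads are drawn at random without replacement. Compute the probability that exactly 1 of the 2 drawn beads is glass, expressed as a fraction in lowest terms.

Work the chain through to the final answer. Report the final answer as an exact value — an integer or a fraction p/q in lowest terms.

8/15

Part 1: cross terms: (2*-24 - -12*-15)=-228, (-12*-26 - 25*-24)=912, (25*26 - 31*-26)=1456, (31*-15 - 2*26)=-517; twice the area = |1623| = 1623; area = 1623/2; boundary points = 1 + 1 + 2 + 1 = 5; strictly interior points = area - boundary/2 + 1 = 810; answer 810
Part 2: B1 = 810; w = 7; total draws C(15,2) = 105; favorable C(7,1)*C(8,1) = 56; P = 8/15; answer 8/15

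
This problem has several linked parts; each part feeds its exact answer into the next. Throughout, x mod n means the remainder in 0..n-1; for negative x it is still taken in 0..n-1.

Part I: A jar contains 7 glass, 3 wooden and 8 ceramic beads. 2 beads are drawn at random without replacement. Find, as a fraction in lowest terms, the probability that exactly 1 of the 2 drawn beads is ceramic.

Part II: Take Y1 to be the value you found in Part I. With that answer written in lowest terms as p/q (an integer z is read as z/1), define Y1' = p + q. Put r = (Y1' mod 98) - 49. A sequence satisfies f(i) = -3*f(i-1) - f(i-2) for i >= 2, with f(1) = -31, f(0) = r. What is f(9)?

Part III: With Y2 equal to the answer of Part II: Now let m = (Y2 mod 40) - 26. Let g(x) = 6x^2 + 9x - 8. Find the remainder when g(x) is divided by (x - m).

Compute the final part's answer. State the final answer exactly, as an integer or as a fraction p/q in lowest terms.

1042

Part I: total draws C(18,2) = 153; favorable C(8,1)*C(10,1) = 80; P = 80/153; answer 80/153
Part II: Y1 = 80/153; threaded value p + q = 233; r = -12; f(2) = -3*(-31) - 1*(-12) = 105; iterating: f(2)=105, f(3)=-284, f(4)=747, f(5)=-1957, f(6)=5124, f(7)=-13415, f(8)=35121, f(9)=-91948; answer -91948
Part III: Y2 = -91948; m = -14; remainder = value at the root: 6*(-14)^2 + 9*(-14)^1 - 8 = (1176) + (-126) + (-8) = 1042; answer 1042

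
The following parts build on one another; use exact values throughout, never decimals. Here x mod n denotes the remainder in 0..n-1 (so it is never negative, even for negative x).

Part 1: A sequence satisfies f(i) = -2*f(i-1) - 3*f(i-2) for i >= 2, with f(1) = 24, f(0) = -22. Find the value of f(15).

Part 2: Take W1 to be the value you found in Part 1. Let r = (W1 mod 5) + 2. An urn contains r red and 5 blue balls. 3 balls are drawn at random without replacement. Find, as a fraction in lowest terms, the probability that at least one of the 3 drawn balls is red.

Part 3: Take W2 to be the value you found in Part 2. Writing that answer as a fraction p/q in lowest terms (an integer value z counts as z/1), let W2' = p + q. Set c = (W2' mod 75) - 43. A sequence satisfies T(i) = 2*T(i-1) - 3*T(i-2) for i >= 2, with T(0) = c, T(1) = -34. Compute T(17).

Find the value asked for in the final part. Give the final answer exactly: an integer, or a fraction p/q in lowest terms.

Part 1: f(2) = -2*(24) - 3*(-22) = 18; iterating: f(2)=18, f(3)=-108, f(4)=162, f(5)=0, f(6)=-486, f(7)=972, f(8)=-486, f(9)=-1944, f(10)=5346, f(11)=-4860, f(12)=-6318, f(13)=27216, f(14)=-35478, f(15)=-10692; answer -10692
Part 2: W1 = -10692; r = 5; total draws C(10,3) = 120; complement C(5,3) = 10; favorable 120 - 10 = 110; P = 11/12; answer 11/12
Part 3: W2 = 11/12; threaded value p + q = 23; c = -20; T(2) = 2*(-34) - 3*(-20) = -8; iterating: T(2)=-8, T(3)=86, T(4)=196, T(5)=134, T(6)=-320, T(7)=-1042, T(8)=-1124, T(9)=878, T(10)=5128, T(11)=7622, T(12)=-140, T(13)=-23146, T(14)=-45872, T(15)=-22306, T(16)=93004, T(17)=252926; answer 252926

252926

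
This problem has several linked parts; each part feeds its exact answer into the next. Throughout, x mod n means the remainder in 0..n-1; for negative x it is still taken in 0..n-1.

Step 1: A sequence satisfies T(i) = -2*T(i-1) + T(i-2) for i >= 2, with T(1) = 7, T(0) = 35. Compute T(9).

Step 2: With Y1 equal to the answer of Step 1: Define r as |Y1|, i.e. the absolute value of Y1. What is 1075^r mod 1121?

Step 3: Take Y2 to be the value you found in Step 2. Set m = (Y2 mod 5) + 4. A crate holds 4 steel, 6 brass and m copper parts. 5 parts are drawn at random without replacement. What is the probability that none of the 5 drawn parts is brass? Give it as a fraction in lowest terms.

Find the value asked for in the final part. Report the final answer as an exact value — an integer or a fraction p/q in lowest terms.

Step 1: T(2) = -2*(7) + 1*(35) = 21; iterating: T(2)=21, T(3)=-35, T(4)=91, T(5)=-217, T(6)=525, T(7)=-1267, T(8)=3059, T(9)=-7385; answer -7385
Step 2: Y1 = -7385; r = 7385; squarings mod 1121: 1075^1=1075, 1075^2=995, 1075^4=182, 1075^8=615, 1075^16=448, 1075^32=45, 1075^64=904, 1075^128=7, 1075^256=49, 1075^512=159, 1075^1024=619, 1075^2048=900, 1075^4096=638; 1075^7385 = 1075^1 * 1075^8 * 1075^16 * 1075^64 * 1075^128 * 1075^1024 * 1075^2048 * 1075^4096 = 254 (mod 1121); answer 254
Step 3: Y2 = 254; m = 8; total draws C(18,5) = 8568; favorable C(12,5) = 792; P = 11/119; answer 11/119

11/119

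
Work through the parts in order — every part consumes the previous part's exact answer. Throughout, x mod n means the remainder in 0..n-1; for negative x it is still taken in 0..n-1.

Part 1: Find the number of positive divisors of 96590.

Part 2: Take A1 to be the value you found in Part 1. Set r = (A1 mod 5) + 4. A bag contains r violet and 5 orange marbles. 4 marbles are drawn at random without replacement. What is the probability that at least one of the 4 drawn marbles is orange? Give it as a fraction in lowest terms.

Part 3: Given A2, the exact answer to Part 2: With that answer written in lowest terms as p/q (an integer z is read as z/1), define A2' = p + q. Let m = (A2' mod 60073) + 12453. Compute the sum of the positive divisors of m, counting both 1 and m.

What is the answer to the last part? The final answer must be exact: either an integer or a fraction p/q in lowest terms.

Part 1: 96590 = 2 * 5 * 13 * 743; number of divisors = (1+1) * (1+1) * (1+1) * (1+1) = 16; answer 16
Part 2: A1 = 16; r = 5; total draws C(10,4) = 210; complement C(5,4) = 5; favorable 210 - 5 = 205; P = 41/42; answer 41/42
Part 3: A2 = 41/42; threaded value p + q = 83; m = 12536; 12536 = 2^3 * 1567; sigma = (1 + 2 + 4 + 8) * (1 + 1567) = 15 * 1568 = 23520; answer 23520

23520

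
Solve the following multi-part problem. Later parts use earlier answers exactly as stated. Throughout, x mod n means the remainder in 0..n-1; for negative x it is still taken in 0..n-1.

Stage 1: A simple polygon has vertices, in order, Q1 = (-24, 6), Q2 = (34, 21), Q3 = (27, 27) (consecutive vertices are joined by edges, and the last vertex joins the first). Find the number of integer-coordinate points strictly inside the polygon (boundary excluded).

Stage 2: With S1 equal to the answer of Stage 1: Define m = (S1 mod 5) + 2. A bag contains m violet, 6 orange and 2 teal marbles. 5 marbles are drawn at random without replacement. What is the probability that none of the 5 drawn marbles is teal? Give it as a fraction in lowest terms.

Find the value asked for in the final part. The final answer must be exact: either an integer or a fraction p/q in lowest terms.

Stage 1: cross terms: (-24*21 - 34*6)=-708, (34*27 - 27*21)=351, (27*6 - -24*27)=810; twice the area = |453| = 453; area = 453/2; boundary points = 1 + 1 + 3 = 5; strictly interior points = area - boundary/2 + 1 = 225; answer 225
Stage 2: S1 = 225; m = 2; total draws C(10,5) = 252; favorable C(8,5) = 56; P = 2/9; answer 2/9

2/9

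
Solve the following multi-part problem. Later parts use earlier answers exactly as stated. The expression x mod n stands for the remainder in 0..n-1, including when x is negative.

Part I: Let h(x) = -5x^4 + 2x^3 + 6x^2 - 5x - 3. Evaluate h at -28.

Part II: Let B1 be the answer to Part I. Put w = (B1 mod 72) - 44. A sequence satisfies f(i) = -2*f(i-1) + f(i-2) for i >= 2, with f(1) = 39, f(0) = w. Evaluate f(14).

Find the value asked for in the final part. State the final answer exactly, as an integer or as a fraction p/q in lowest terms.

-4589321

Part I: -5*(-28)^4 + 2*(-28)^3 + 6*(-28)^2 - 5*(-28)^1 - 3 = (-3073280) + (-43904) + (4704) + (140) + (-3) = -3112343; answer -3112343
Part II: B1 = -3112343; w = -43; f(2) = -2*(39) + 1*(-43) = -121; iterating: f(2)=-121, f(3)=281, f(4)=-683, f(5)=1647, f(6)=-3977, f(7)=9601, f(8)=-23179, f(9)=55959, f(10)=-135097, f(11)=326153, f(12)=-787403, f(13)=1900959, f(14)=-4589321; answer -4589321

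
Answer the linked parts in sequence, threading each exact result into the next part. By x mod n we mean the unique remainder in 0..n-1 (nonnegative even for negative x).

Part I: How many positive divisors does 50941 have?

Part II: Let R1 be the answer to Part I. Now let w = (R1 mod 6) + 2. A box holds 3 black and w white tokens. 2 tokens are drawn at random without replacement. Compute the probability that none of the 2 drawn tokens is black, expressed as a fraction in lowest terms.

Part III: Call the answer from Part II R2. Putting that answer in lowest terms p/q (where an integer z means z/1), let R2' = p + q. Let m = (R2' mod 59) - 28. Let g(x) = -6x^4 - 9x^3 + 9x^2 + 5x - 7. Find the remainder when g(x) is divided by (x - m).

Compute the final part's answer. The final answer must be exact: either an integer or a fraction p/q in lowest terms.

Part I: 50941 = 11^2 * 421; number of divisors = (2+1) * (1+1) = 6; answer 6
Part II: R1 = 6; w = 2; total draws C(5,2) = 10; favorable C(2,2) = 1; P = 1/10; answer 1/10
Part III: R2 = 1/10; threaded value p + q = 11; m = -17; remainder = value at the root: -6*(-17)^4 - 9*(-17)^3 + 9*(-17)^2 + 5*(-17)^1 - 7 = (-501126) + (44217) + (2601) + (-85) + (-7) = -454400; answer -454400

-454400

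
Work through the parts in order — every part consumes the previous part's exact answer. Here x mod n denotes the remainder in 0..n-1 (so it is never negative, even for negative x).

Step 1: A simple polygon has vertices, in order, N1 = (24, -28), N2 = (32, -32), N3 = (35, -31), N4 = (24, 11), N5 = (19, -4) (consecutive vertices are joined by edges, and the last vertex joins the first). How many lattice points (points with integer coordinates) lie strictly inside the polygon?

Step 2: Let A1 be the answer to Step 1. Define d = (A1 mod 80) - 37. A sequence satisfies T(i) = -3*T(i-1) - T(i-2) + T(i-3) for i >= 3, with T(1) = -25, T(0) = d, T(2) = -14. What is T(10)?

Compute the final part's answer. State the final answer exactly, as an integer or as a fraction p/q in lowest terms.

-75974

Step 1: cross terms: (24*-32 - 32*-28)=128, (32*-31 - 35*-32)=128, (35*11 - 24*-31)=1129, (24*-4 - 19*11)=-305, (19*-28 - 24*-4)=-436; twice the area = |644| = 644; area = 322; boundary points = 4 + 1 + 1 + 5 + 1 = 12; strictly interior points = area - boundary/2 + 1 = 317; answer 317
Step 2: A1 = 317; d = 40; T(3) = -3*(-14) - 1*(-25) + 1*(40) = 107; iterating: T(3)=107, T(4)=-332, T(5)=875, T(6)=-2186, T(7)=5351, T(8)=-12992, T(9)=31439, T(10)=-75974; answer -75974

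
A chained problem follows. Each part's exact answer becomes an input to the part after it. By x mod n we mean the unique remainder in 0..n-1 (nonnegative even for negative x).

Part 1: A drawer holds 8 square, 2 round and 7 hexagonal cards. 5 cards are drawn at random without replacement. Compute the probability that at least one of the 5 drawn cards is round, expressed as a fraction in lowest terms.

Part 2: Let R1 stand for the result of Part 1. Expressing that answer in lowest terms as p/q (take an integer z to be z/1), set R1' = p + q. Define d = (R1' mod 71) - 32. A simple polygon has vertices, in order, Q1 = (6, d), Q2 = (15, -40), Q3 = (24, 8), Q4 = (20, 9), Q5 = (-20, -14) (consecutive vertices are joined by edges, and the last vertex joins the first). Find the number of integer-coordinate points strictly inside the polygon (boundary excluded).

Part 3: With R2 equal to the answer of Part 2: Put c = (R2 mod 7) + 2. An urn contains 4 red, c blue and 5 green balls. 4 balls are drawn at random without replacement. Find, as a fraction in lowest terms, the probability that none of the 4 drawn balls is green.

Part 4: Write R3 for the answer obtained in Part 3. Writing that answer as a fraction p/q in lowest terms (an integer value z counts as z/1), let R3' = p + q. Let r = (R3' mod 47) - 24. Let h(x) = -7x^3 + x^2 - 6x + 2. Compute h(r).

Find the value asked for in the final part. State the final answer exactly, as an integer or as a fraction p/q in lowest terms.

Part 1: total draws C(17,5) = 6188; complement C(15,5) = 3003; favorable 6188 - 3003 = 3185; P = 35/68; answer 35/68
Part 2: R1 = 35/68; threaded value p + q = 103; d = 0; cross terms: (6*-40 - 15*0)=-240, (15*8 - 24*-40)=1080, (24*9 - 20*8)=56, (20*-14 - -20*9)=-100, (-20*0 - 6*-14)=84; twice the area = |880| = 880; area = 440; boundary points = 1 + 3 + 1 + 1 + 2 = 8; strictly interior points = area - boundary/2 + 1 = 437; answer 437
Part 3: R2 = 437; c = 5; total draws C(14,4) = 1001; favorable C(9,4) = 126; P = 18/143; answer 18/143
Part 4: R3 = 18/143; threaded value p + q = 161; r = -4; -7*(-4)^3 + 1*(-4)^2 - 6*(-4)^1 + 2 = (448) + (16) + (24) + (2) = 490; answer 490

490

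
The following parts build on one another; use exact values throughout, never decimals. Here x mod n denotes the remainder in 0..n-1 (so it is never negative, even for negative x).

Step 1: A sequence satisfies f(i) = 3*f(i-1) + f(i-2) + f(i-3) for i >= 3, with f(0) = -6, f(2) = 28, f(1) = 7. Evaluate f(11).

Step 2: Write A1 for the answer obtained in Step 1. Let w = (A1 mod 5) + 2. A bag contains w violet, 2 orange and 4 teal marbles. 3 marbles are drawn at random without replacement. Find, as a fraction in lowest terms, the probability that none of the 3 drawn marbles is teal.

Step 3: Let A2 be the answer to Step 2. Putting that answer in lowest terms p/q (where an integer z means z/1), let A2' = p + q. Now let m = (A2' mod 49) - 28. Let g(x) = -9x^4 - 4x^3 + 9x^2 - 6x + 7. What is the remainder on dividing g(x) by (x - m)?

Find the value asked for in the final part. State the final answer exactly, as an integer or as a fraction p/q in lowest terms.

-192305

Step 1: f(3) = 3*(28) + 1*(7) + 1*(-6) = 85; iterating: f(3)=85, f(4)=290, f(5)=983, f(6)=3324, f(7)=11245, f(8)=38042, f(9)=128695, f(10)=435372, f(11)=1472853; answer 1472853
Step 2: A1 = 1472853; w = 5; total draws C(11,3) = 165; favorable C(7,3) = 35; P = 7/33; answer 7/33
Step 3: A2 = 7/33; threaded value p + q = 40; m = 12; remainder = value at the root: -9*(12)^4 - 4*(12)^3 + 9*(12)^2 - 6*(12)^1 + 7 = (-186624) + (-6912) + (1296) + (-72) + (7) = -192305; answer -192305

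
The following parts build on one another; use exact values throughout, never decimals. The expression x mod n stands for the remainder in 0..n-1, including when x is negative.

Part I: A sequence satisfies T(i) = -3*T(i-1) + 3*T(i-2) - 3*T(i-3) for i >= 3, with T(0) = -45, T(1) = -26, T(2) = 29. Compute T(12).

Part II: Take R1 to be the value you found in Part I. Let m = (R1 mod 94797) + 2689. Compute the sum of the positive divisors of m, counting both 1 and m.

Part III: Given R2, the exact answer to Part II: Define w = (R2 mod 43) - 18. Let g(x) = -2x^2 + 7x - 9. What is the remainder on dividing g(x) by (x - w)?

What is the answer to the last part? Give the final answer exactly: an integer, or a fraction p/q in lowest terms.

-706

Part I: T(3) = -3*(29) + 3*(-26) - 3*(-45) = -30; iterating: T(3)=-30, T(4)=255, T(5)=-942, T(6)=3681, T(7)=-14634, T(8)=57771, T(9)=-228258, T(10)=901989, T(11)=-3564054, T(12)=14082903; answer 14082903
Part II: R1 = 14082903; m = 55636; 55636 = 2^2 * 7 * 1987; sigma = (1 + 2 + 4) * (1 + 7) * (1 + 1987) = 7 * 8 * 1988 = 111328; answer 111328
Part III: R2 = 111328; w = -17; remainder = value at the root: -2*(-17)^2 + 7*(-17)^1 - 9 = (-578) + (-119) + (-9) = -706; answer -706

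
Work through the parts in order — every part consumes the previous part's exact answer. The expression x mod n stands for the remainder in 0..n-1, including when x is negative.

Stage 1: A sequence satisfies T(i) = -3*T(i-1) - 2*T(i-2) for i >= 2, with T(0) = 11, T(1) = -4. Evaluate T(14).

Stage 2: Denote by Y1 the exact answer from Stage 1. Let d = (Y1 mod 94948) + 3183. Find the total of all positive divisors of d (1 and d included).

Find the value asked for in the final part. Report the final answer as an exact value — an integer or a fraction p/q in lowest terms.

79380

Stage 1: T(2) = -3*(-4) - 2*(11) = -10; iterating: T(2)=-10, T(3)=38, T(4)=-94, T(5)=206, T(6)=-430, T(7)=878, T(8)=-1774, T(9)=3566, T(10)=-7150, T(11)=14318, T(12)=-28654, T(13)=57326, T(14)=-114670; answer -114670
Stage 2: Y1 = -114670; d = 78409; 78409 = 89 * 881; sigma = (1 + 89) * (1 + 881) = 90 * 882 = 79380; answer 79380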